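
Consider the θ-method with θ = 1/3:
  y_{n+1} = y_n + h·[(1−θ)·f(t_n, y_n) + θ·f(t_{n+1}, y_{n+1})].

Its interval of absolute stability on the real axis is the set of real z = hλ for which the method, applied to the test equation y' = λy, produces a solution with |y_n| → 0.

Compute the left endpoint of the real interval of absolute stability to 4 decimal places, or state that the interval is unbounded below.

left endpoint -6.0000.

Set f=λy, z=hλ:
  y_{n+1} = y_n + z·[2/3·y_n + 1/3·y_{n+1}] ⇒ (1 − 1/3z)y_{n+1} = (1 + 2/3z)y_n
  ⇒ R(z) = (1 + 2/3z)/(1 − 1/3z).

Need |R(x)|<1, x<0.
x=-1.18: |R|=0.1531
R=−1: 1+2/3x = −1+1/3x ⇒ -1/3x=2 ⇒ x=2/(-1/3)=-6.0000
Confirm numerically:
  x=-3.365: |R|=0.58602 <1
  x=-2.777: |R|=0.44210 <1
  x=-2.631: |R|=0.40170 <1
  x=-6.382: |R|=1.04072 >1
  x=-6.320: |R|=1.03433 >1
Stable set (-6.0000, 0).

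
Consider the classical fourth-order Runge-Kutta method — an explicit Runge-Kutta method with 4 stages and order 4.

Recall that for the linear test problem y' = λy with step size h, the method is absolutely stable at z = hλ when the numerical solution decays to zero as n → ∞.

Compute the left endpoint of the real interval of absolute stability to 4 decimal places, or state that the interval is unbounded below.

Test eqn y'=λy, z=hλ:
  order 4, 4-stage ⇒ R(z)=1+z+z^2/2+z^3/6+z^4/24
  (e.g. R(-1.11)=0.34136, |R|=0.34136)

Boundary: |R(x)|=1, x<0.
x=-1.11: |R|=0.3414
|R(-2.37)|=0.5343 |R(-1.75)|=0.2788 |R(-1.33)|=0.2927
Bisect:
  x_lo=-3.5845 |R|=3.0425  x_hi=-0.3569 |R|=0.6999
  mid=-1.97073 |R|=0.32400 →hi
  mid=-2.77763 |R|=0.98850 →hi
  mid=-3.18107 |R|=1.78015 →lo
  mid=-2.97935 |R|=1.33423 →lo
  mid=-2.87849 |R|=1.14984 →lo
  mid=-2.82806 |R|=1.06641 →lo
  mid=-2.80284 |R|=1.02678 →lo
  mid=-2.79023 |R|=1.00747 →lo
  mid=-2.78393 |R|=0.99795 →hi
  ...
  [-2.78531,-2.78511] ⇒ x*=-2.7853
Stable set (-2.7853, 0).

left endpoint -2.7853.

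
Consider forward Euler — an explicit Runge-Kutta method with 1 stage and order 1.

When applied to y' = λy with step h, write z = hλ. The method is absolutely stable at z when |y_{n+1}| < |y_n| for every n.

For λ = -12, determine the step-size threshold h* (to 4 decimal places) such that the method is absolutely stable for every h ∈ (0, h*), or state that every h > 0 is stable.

Test eqn y'=λy, z=hλ:
  order 1, 1-stage ⇒ R(z)=1+z
  (e.g. R(-1.53)=-0.53000, |R|=0.53000)

Need |R(x)|<1, x<0.
x=-1.53: |R|=0.5300
|R(-2.39)|=1.3900 |R(-1.97)|=0.9700 |R(-1.58)|=0.5800
Bisect:
  x_lo=-2.3075 |R|=1.3075  x_hi=-0.2972 |R|=0.7028
  mid=-1.30234 |R|=0.30234 →hi
  mid=-1.80490 |R|=0.80490 →hi
  mid=-2.05618 |R|=1.05618 →lo
  mid=-1.93054 |R|=0.93054 →hi
  mid=-1.99336 |R|=0.99336 →hi
  mid=-2.02477 |R|=1.02477 →lo
  mid=-2.00907 |R|=1.00907 →lo
  mid=-2.00122 |R|=1.00122 →lo
  mid=-1.99729 |R|=0.99729 →hi
  mid=-1.99925 |R|=0.99925 →hi
  ...
  [-2.00011,-1.99999] ⇒ x*=-2.0000
Interval (-2.0000, 0).

(-2.0000,0); λ=-12 ⇒ h* = 0.1667.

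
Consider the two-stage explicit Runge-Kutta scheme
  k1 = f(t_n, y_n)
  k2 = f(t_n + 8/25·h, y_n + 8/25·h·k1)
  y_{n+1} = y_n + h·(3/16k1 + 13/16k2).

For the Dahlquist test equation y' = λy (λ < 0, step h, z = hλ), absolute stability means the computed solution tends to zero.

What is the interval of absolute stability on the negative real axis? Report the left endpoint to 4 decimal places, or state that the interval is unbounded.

(-3.8462, 0).

With y'=λy (z=hλ):
  k1=λy_n ⇒ h·k1=z·y_n;  k2=λ(1+8/25z)y_n ⇒ h·k2=z(1+8/25z)y_n
  y_{n+1}/y_n = 1 + 3/16z + 13/16z(1+8/25z) = 1 + z + 13/50z²
  so R(z) = 1 + z + 13/50z².

Boundary: |R(x)|=1, x<0.
x=-0.97: |R|=0.2746
R=1: x+13/50x²=0 ⇒ x=−50/13=-3.8462; min R=1−1/(4·13/50)=0.0385>−1
Confirm numerically:
  x=-3.281: |R|=0.51789 <1
  x=-2.565: |R|=0.14560 <1
  x=-1.860: |R|=0.03950 <1
  x=-1.773: |R|=0.04432 <1
  x=-4.261: |R|=1.45959 >1
  x=-3.957: |R|=1.11404 >1
Stable set (-3.8462, 0).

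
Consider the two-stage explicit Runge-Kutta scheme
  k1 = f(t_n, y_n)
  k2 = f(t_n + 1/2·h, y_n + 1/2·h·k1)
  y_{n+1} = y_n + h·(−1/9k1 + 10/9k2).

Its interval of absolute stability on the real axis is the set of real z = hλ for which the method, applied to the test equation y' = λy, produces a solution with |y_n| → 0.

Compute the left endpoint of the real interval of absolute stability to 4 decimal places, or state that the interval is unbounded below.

With y'=λy (z=hλ):
  k1=λy_n ⇒ h·k1=z·y_n;  k2=λ(1+1/2z)y_n ⇒ h·k2=z(1+1/2z)y_n
  y_{n+1}/y_n = 1 − 1/9z + 10/9z(1+1/2z) = 1 + z + 5/9z²
  Hence R(z) = 1 + z + 5/9z².

Need |R(x)|<1, x<0.
x=-0.33: |R|=0.7305
R=1: x+5/9x²=0 ⇒ x=−9/5=-1.8000; min R=1−1/(4·5/9)=0.5500>−1
Confirm numerically:
  x=-1.690: |R|=0.89672 <1
  x=-1.430: |R|=0.70606 <1
  x=-1.374: |R|=0.67482 <1
  x=-2.226: |R|=1.52682 >1
  x=-2.189: |R|=1.47307 >1
  x=-2.152: |R|=1.42084 >1
So |R|<1 on (-1.8000, 0).

z* = -1.8000.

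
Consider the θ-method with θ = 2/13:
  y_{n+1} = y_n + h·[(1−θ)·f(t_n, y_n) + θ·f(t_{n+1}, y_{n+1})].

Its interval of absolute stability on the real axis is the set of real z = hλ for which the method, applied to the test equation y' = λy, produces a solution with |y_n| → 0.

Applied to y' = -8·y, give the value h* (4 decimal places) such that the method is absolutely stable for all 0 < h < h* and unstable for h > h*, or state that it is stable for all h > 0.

With y'=λy (z=hλ):
  y_{n+1} = y_n + z·[11/13·y_n + 2/13·y_{n+1}] ⇒ (1 − 2/13z)y_{n+1} = (1 + 11/13z)y_n
  ⇒ R(z) = (1 + 11/13z)/(1 − 2/13z).

Solve |R(x)|<1 on ℝ⁻.
x=-0.72: |R|=0.3518
R=−1: 1+11/13x = −1+2/13x ⇒ -9/13x=2 ⇒ x=2/(-9/13)=-2.8889
Confirm numerically:
  x=-2.311: |R|=0.70486 <1
  x=-2.216: |R|=0.65259 <1
  x=-1.376: |R|=0.13560 <1
  x=-3.269: |R|=1.17509 >1
  x=-2.927: |R|=1.01819 >1
Stable set (-2.8889, 0).

(-2.8889,0); λ=-8 ⇒ h* = (26/9)/8 = 0.3611.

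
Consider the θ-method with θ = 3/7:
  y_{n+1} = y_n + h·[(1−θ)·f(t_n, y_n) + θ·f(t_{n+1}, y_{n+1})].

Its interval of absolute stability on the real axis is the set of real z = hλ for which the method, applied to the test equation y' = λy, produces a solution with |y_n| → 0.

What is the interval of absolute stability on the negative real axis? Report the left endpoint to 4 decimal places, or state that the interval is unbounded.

On y'=λy, z=hλ:
  y_{n+1} = y_n + z·[4/7·y_n + 3/7·y_{n+1}] ⇒ (1 − 3/7z)y_{n+1} = (1 + 4/7z)y_n
  R(z) = (1 + 4/7z)/(1 − 3/7z).

Find x<0 with |R(x)|<1.
x=-0.72: |R|=0.4498
R=−1: 1+4/7x = −1+3/7x ⇒ -1/7x=2 ⇒ x=2/(-1/7)=-14.0000
Confirm numerically:
  x=-12.642: |R|=0.96977 <1
  x=-7.127: |R|=0.75783 <1
  x=-6.504: |R|=0.71726 <1
  x=-14.543: |R|=1.01073 >1
  x=-14.145: |R|=1.00293 >1
Stable set (-14.0000, 0).

(-14.0000, 0).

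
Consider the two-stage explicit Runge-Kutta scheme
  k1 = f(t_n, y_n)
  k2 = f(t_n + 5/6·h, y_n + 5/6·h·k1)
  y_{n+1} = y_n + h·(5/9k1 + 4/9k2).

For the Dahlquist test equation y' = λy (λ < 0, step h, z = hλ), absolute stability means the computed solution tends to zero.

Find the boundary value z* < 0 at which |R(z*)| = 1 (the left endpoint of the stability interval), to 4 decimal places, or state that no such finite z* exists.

On y'=λy, z=hλ:
  k1=λy_n ⇒ h·k1=z·y_n;  k2=λ(1+5/6z)y_n ⇒ h·k2=z(1+5/6z)y_n
  y_{n+1}/y_n = 1 + 5/9z + 4/9z(1+5/6z) = 1 + z + 10/27z²
  Hence R(z) = 1 + z + 10/27z².

Solve |R(x)|<1 on ℝ⁻.
x=-0.4: |R|=0.6593
R=1: x+10/27x²=0 ⇒ x=−27/10=-2.7000; min R=1−1/(4·10/27)=0.3250>−1
Confirm numerically:
  x=-2.392: |R|=0.72713 <1
  x=-2.365: |R|=0.70656 <1
  x=-2.209: |R|=0.59829 <1
  x=-1.300: |R|=0.32593 <1
  x=-2.905: |R|=1.22056 >1
  x=-2.875: |R|=1.18634 >1
Interval (-2.7000, 0).

z* = -2.7000.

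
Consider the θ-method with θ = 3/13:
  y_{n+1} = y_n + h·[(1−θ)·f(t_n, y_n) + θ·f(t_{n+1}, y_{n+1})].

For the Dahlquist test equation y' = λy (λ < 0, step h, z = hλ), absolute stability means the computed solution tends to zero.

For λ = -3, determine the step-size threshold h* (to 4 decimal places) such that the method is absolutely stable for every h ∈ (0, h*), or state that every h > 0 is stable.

(-3.7143,0); λ=-3 ⇒ h* = (26/7)/3 = 1.2381.

With y'=λy (z=hλ):
  y_{n+1} = y_n + z·[10/13·y_n + 3/13·y_{n+1}] ⇒ (1 − 3/13z)y_{n+1} = (1 + 10/13z)y_n
  so R(z) = (1 + 10/13z)/(1 − 3/13z).

Solve |R(x)|<1 on ℝ⁻.
x=-0.75: |R|=0.3607
R=−1: 1+10/13x = −1+3/13x ⇒ -7/13x=2 ⇒ x=2/(-7/13)=-3.7143
Confirm numerically:
  x=-3.498: |R|=0.93556 <1
  x=-2.614: |R|=0.63046 <1
  x=-2.261: |R|=0.48577 <1
  x=-2.018: |R|=0.37682 <1
  x=-4.225: |R|=1.13924 >1
  x=-4.205: |R|=1.13410 >1
  x=-3.933: |R|=1.06174 >1
So |R|<1 on (-3.7143, 0).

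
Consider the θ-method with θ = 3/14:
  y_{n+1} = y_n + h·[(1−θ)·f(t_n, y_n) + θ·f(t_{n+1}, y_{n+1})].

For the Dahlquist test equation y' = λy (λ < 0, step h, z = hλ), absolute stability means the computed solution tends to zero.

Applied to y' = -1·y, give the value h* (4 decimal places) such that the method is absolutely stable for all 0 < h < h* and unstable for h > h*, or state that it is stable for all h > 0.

With y'=λy (z=hλ):
  y_{n+1} = y_n + z·[11/14·y_n + 3/14·y_{n+1}] ⇒ (1 − 3/14z)y_{n+1} = (1 + 11/14z)y_n
  so R(z) = (1 + 11/14z)/(1 − 3/14z).

Solve |R(x)|<1 on ℝ⁻.
x=-0.95: |R|=0.2107
R=−1: 1+11/14x = −1+3/14x ⇒ -4/7x=2 ⇒ x=2/(-4/7)=-3.5000
Confirm numerically:
  x=-3.454: |R|=0.98489 <1
  x=-3.365: |R|=0.95518 <1
  x=-2.884: |R|=0.78245 <1
  x=-2.433: |R|=0.59923 <1
  x=-4.091: |R|=1.17996 >1
  x=-3.766: |R|=1.08412 >1
So |R|<1 on (-3.5000, 0).

(-3.5000,0); λ=-1 ⇒ h* = (7/2)/1 = 3.5000.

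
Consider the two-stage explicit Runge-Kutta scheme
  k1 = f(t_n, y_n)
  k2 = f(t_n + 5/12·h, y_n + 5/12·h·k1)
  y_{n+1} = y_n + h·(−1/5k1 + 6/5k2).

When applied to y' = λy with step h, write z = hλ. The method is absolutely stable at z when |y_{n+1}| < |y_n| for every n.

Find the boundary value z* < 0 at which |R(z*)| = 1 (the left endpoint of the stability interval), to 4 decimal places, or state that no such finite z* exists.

left endpoint -2.0000.

Test eqn y'=λy, z=hλ:
  k1=λy_n ⇒ h·k1=z·y_n;  k2=λ(1+5/12z)y_n ⇒ h·k2=z(1+5/12z)y_n
  y_{n+1}/y_n = 1 − 1/5z + 6/5z(1+5/12z) = 1 + z + 1/2z²
  Hence R(z) = 1 + z + 1/2z².

Find x<0 with |R(x)|<1.
x=-1.75: |R|=0.7812
R=1: x+1/2x²=0 ⇒ x=−2=-2.0000; min R=1−1/(4·1/2)=0.5000>−1
Confirm numerically:
  x=-1.781: |R|=0.80498 <1
  x=-1.472: |R|=0.61139 <1
  x=-1.174: |R|=0.51514 <1
  x=-2.375: |R|=1.44531 >1
  x=-2.226: |R|=1.25154 >1
Stable set (-2.0000, 0).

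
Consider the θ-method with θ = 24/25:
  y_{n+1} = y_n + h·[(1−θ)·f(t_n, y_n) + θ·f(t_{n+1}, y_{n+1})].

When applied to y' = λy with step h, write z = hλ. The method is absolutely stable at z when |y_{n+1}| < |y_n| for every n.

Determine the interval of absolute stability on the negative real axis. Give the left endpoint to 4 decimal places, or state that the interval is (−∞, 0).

Set f=λy, z=hλ:
  y_{n+1} = y_n + z·[1/25·y_n + 24/25·y_{n+1}] ⇒ (1 − 24/25z)y_{n+1} = (1 + 1/25z)y_n
  so R(z) = (1 + 1/25z)/(1 − 24/25z).

Find x<0 with |R(x)|<1.
x=-1.07: |R|=0.4722
x=-2: |R|=0.3151
x=-10: |R|=0.0566
x=-100: |R|=0.0309
θ=24/25≥1/2 ⇒ |1+1/25x|<|1−24/25x| ∀x<0 ⇒ interval (−∞,0).

(−∞, 0) — no finite endpoint.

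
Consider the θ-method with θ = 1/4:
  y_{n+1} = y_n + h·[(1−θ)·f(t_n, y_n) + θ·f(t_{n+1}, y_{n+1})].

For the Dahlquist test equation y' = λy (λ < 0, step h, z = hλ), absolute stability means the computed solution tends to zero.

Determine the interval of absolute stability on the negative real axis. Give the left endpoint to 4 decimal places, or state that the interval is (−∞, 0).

Set f=λy, z=hλ:
  y_{n+1} = y_n + z·[3/4·y_n + 1/4·y_{n+1}] ⇒ (1 − 1/4z)y_{n+1} = (1 + 3/4z)y_n
  Hence R(z) = (1 + 3/4z)/(1 − 1/4z).

Solve |R(x)|<1 on ℝ⁻.
x=-0.92: |R|=0.2520
R=−1: 1+3/4x = −1+1/4x ⇒ -1/2x=2 ⇒ x=2/(-1/2)=-4.0000
Confirm numerically:
  x=-3.911: |R|=0.97750 <1
  x=-3.681: |R|=0.91694 <1
  x=-3.483: |R|=0.86182 <1
  x=-4.371: |R|=1.08864 >1
  x=-4.133: |R|=1.03271 >1
  x=-4.109: |R|=1.02688 >1
Stable set (-4.0000, 0).

z∈(-4.0000,0).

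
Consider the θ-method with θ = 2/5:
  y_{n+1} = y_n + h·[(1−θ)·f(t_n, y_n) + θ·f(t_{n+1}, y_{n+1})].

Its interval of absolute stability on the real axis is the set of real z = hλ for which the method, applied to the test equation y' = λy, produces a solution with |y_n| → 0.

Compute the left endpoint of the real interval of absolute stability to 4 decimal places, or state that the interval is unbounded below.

left endpoint -10.0000.

Test eqn y'=λy, z=hλ:
  y_{n+1} = y_n + z·[3/5·y_n + 2/5·y_{n+1}] ⇒ (1 − 2/5z)y_{n+1} = (1 + 3/5z)y_n
  R(z) = (1 + 3/5z)/(1 − 2/5z).

Find x<0 with |R(x)|<1.
x=-0.92: |R|=0.3275
R=−1: 1+3/5x = −1+2/5x ⇒ -1/5x=2 ⇒ x=2/(-1/5)=-10.0000
Confirm numerically:
  x=-8.870: |R|=0.95031 <1
  x=-7.939: |R|=0.90128 <1
  x=-6.377: |R|=0.79593 <1
  x=-10.583: |R|=1.02228 >1
  x=-10.112: |R|=1.00444 >1
So |R|<1 on (-10.0000, 0).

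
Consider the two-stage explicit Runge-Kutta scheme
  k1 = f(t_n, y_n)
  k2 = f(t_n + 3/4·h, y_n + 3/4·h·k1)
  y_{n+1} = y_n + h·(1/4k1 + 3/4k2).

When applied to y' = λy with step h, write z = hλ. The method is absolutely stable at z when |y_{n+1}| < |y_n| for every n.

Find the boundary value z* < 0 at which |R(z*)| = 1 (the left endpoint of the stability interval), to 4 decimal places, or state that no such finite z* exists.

With y'=λy (z=hλ):
  k1=λy_n ⇒ h·k1=z·y_n;  k2=λ(1+3/4z)y_n ⇒ h·k2=z(1+3/4z)y_n
  y_{n+1}/y_n = 1 + 1/4z + 3/4z(1+3/4z) = 1 + z + 9/16z²
  ⇒ R(z) = 1 + z + 9/16z².

Find x<0 with |R(x)|<1.
x=-1.58: |R|=0.8242
R=1: x+9/16x²=0 ⇒ x=−16/9=-1.7778; min R=1−1/(4·9/16)=0.5556>−1
Confirm numerically:
  x=-1.645: |R|=0.87714 <1
  x=-1.566: |R|=0.81345 <1
  x=-1.510: |R|=0.77256 <1
  x=-1.219: |R|=0.61685 <1
  x=-2.322: |R|=1.71082 >1
  x=-1.911: |R|=1.14321 >1
So |R|<1 on (-1.7778, 0).

left endpoint -1.7778.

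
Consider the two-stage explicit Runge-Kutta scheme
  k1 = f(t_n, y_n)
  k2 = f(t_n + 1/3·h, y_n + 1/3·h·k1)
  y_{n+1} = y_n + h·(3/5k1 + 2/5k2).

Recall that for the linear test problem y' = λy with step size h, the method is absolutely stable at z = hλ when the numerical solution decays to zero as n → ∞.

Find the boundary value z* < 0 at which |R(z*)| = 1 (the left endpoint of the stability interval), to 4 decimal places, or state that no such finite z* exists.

left endpoint -7.5000.

Set f=λy, z=hλ:
  k1=λy_n ⇒ h·k1=z·y_n;  k2=λ(1+1/3z)y_n ⇒ h·k2=z(1+1/3z)y_n
  y_{n+1}/y_n = 1 + 3/5z + 2/5z(1+1/3z) = 1 + z + 2/15z²
  Hence R(z) = 1 + z + 2/15z².

Need |R(x)|<1, x<0.
x=-1.56: |R|=0.2355
R=1: x+2/15x²=0 ⇒ x=−15/2=-7.5000; min R=1−1/(4·2/15)=-0.8750>−1
Confirm numerically:
  x=-7.411: |R|=0.91206 <1
  x=-4.619: |R|=0.77431 <1
  x=-3.545: |R|=0.86940 <1
  x=-3.075: |R|=0.81425 <1
  x=-7.971: |R|=1.50058 >1
  x=-7.903: |R|=1.42465 >1
  x=-7.898: |R|=1.41912 >1
Stable set (-7.5000, 0).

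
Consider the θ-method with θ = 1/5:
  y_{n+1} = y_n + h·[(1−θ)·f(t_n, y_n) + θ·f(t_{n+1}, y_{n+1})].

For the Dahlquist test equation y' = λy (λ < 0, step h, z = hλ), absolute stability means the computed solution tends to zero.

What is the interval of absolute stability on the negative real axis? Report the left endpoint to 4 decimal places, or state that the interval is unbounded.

z∈(-3.3333,0).

Test eqn y'=λy, z=hλ:
  y_{n+1} = y_n + z·[4/5·y_n + 1/5·y_{n+1}] ⇒ (1 − 1/5z)y_{n+1} = (1 + 4/5z)y_n
  ⇒ R(z) = (1 + 4/5z)/(1 − 1/5z).

Find x<0 with |R(x)|<1.
x=-0.4: |R|=0.6296
R=−1: 1+4/5x = −1+1/5x ⇒ -3/5x=2 ⇒ x=2/(-3/5)=-3.3333
Confirm numerically:
  x=-2.747: |R|=0.77294 <1
  x=-2.558: |R|=0.69225 <1
  x=-2.257: |R|=0.55505 <1
  x=-3.850: |R|=1.17514 >1
  x=-3.749: |R|=1.14253 >1
Stable set (-3.3333, 0).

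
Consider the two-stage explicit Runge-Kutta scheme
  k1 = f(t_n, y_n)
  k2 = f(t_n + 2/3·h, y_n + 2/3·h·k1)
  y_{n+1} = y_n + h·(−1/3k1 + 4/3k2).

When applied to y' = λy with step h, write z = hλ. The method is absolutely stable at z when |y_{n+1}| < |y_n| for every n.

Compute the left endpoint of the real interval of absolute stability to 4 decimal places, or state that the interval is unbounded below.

z* = -1.1250.

On y'=λy, z=hλ:
  k1=λy_n ⇒ h·k1=z·y_n;  k2=λ(1+2/3z)y_n ⇒ h·k2=z(1+2/3z)y_n
  y_{n+1}/y_n = 1 − 1/3z + 4/3z(1+2/3z) = 1 + z + 8/9z²
  ⇒ R(z) = 1 + z + 8/9z².

Solve |R(x)|<1 on ℝ⁻.
x=-0.38: |R|=0.7484
R=1: x+8/9x²=0 ⇒ x=−9/8=-1.1250; min R=1−1/(4·8/9)=0.7188>−1
Confirm numerically:
  x=-1.063: |R|=0.94142 <1
  x=-0.749: |R|=0.74967 <1
  x=-0.714: |R|=0.73915 <1
  x=-0.458: |R|=0.72846 <1
  x=-1.605: |R|=1.68480 >1
  x=-1.541: |R|=1.56983 >1
  x=-1.220: |R|=1.10302 >1
Stable set (-1.1250, 0).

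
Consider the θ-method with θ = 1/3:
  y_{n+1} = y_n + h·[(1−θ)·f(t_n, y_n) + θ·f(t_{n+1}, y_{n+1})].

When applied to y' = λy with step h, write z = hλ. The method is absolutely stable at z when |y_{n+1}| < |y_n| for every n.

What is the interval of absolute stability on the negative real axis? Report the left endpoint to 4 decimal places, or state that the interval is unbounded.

With y'=λy (z=hλ):
  y_{n+1} = y_n + z·[2/3·y_n + 1/3·y_{n+1}] ⇒ (1 − 1/3z)y_{n+1} = (1 + 2/3z)y_n
  ⇒ R(z) = (1 + 2/3z)/(1 − 1/3z).

Boundary: |R(x)|=1, x<0.
x=-0.98: |R|=0.2613
R=−1: 1+2/3x = −1+1/3x ⇒ -1/3x=2 ⇒ x=2/(-1/3)=-6.0000
Confirm numerically:
  x=-5.386: |R|=0.92678 <1
  x=-4.703: |R|=0.83162 <1
  x=-4.503: |R|=0.80048 <1
  x=-2.734: |R|=0.43042 <1
  x=-6.594: |R|=1.06191 >1
  x=-6.579: |R|=1.06044 >1
Stable set (-6.0000, 0).

z∈(-6.0000,0).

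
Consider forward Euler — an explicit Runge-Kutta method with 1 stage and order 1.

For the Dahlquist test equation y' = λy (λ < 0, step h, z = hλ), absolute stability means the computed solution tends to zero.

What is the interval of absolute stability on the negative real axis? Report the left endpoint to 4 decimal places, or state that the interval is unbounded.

Test eqn y'=λy, z=hλ:
  order 1, 1-stage ⇒ R(z)=1+z
  (e.g. R(-1.21)=-0.21000, |R|=0.21000)

Boundary: |R(x)|=1, x<0.
x=-1.21: |R|=0.2100
|R(-2.12)|=1.1200 |R(-0.93)|=0.0700 |R(-0.55)|=0.4500
Bisect:
  x_lo=-2.8279 |R|=1.8279  x_hi=-0.1913 |R|=0.8087
  mid=-1.50959 |R|=0.50959 →hi
  mid=-2.16872 |R|=1.16872 →lo
  mid=-1.83915 |R|=0.83915 →hi
  mid=-2.00394 |R|=1.00394 →lo
  mid=-1.92155 |R|=0.92155 →hi
  mid=-1.96274 |R|=0.96274 →hi
  mid=-1.98334 |R|=0.98334 →hi
  mid=-1.99364 |R|=0.99364 →hi
  mid=-1.99879 |R|=0.99879 →hi
  ...
  [-2.00008,-1.99991] ⇒ x*=-2.0000
So |R|<1 on (-2.0000, 0).

z∈(-2.0000,0).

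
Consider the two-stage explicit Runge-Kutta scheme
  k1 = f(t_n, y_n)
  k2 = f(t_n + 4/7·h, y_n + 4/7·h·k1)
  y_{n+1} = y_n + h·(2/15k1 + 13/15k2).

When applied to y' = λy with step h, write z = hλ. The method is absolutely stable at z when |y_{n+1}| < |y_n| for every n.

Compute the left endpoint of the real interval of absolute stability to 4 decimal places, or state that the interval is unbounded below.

left endpoint -2.0192.

Test eqn y'=λy, z=hλ:
  k1=λy_n ⇒ h·k1=z·y_n;  k2=λ(1+4/7z)y_n ⇒ h·k2=z(1+4/7z)y_n
  y_{n+1}/y_n = 1 + 2/15z + 13/15z(1+4/7z) = 1 + z + 52/105z²
  so R(z) = 1 + z + 52/105z².

Find x<0 with |R(x)|<1.
x=-1.66: |R|=0.7047
R=1: x+52/105x²=0 ⇒ x=−105/52=-2.0192; min R=1−1/(4·52/105)=0.4952>−1
Confirm numerically:
  x=-1.697: |R|=0.72919 <1
  x=-1.283: |R|=0.53221 <1
  x=-0.911: |R|=0.50001 <1
  x=-2.584: |R|=1.72273 >1
  x=-2.161: |R|=1.15172 >1
So |R|<1 on (-2.0192, 0).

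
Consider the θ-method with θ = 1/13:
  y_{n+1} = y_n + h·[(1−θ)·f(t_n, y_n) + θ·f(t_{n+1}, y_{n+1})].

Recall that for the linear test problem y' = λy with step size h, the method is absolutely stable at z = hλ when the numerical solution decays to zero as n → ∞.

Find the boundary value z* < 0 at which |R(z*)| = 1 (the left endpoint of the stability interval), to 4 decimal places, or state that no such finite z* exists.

On y'=λy, z=hλ:
  y_{n+1} = y_n + z·[12/13·y_n + 1/13·y_{n+1}] ⇒ (1 − 1/13z)y_{n+1} = (1 + 12/13z)y_n
  ⇒ R(z) = (1 + 12/13z)/(1 − 1/13z).

Find x<0 with |R(x)|<1.
x=-1.54: |R|=0.3769
R=−1: 1+12/13x = −1+1/13x ⇒ -11/13x=2 ⇒ x=2/(-11/13)=-2.3636
Confirm numerically:
  x=-2.022: |R|=0.74983 <1
  x=-1.101: |R|=0.01503 <1
  x=-0.959: |R|=0.10688 <1
  x=-2.869: |R|=1.35031 >1
  x=-2.780: |R|=1.29024 >1
So |R|<1 on (-2.3636, 0).

left endpoint -2.3636.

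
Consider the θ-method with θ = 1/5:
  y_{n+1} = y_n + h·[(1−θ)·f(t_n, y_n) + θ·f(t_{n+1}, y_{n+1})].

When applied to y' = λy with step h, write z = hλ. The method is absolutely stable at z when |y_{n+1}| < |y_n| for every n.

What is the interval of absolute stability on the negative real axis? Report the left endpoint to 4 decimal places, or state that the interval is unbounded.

Set f=λy, z=hλ:
  y_{n+1} = y_n + z·[4/5·y_n + 1/5·y_{n+1}] ⇒ (1 − 1/5z)y_{n+1} = (1 + 4/5z)y_n
  ⇒ R(z) = (1 + 4/5z)/(1 − 1/5z).

Solve |R(x)|<1 on ℝ⁻.
x=-0.5: |R|=0.5455
R=−1: 1+4/5x = −1+1/5x ⇒ -3/5x=2 ⇒ x=2/(-3/5)=-3.3333
Confirm numerically:
  x=-1.951: |R|=0.40340 <1
  x=-1.812: |R|=0.33001 <1
  x=-1.415: |R|=0.10288 <1
  x=-1.385: |R|=0.08457 <1
  x=-3.548: |R|=1.07534 >1
  x=-3.451: |R|=1.04177 >1
  x=-3.393: |R|=1.02133 >1
Stable set (-3.3333, 0).

z∈(-3.3333,0).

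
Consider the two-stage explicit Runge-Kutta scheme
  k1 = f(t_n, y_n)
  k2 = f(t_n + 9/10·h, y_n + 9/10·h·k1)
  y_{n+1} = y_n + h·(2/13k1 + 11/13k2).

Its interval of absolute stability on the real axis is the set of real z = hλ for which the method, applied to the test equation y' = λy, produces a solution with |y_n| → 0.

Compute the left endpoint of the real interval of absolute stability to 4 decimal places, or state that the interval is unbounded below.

Set f=λy, z=hλ:
  k1=λy_n ⇒ h·k1=z·y_n;  k2=λ(1+9/10z)y_n ⇒ h·k2=z(1+9/10z)y_n
  y_{n+1}/y_n = 1 + 2/13z + 11/13z(1+9/10z) = 1 + z + 99/130z²
  R(z) = 1 + z + 99/130z².

Find x<0 with |R(x)|<1.
x=-0.73: |R|=0.6758
R=1: x+99/130x²=0 ⇒ x=−130/99=-1.3131; min R=1−1/(4·99/130)=0.6717>−1
Confirm numerically:
  x=-1.260: |R|=0.94902 <1
  x=-1.237: |R|=0.92828 <1
  x=-1.215: |R|=0.90920 <1
  x=-0.865: |R|=0.70480 <1
  x=-1.722: |R|=1.53618 >1
  x=-1.359: |R|=1.04747 >1
Interval (-1.3131, 0).

left endpoint -1.3131.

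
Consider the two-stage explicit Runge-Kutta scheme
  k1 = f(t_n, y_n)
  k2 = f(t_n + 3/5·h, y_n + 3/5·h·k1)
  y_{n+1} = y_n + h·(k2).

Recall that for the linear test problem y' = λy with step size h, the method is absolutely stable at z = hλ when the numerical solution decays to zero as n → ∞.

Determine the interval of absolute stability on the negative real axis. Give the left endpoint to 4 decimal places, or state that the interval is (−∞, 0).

z∈(-1.6667,0).

On y'=λy, z=hλ:
  k1=λy_n ⇒ h·k1=z·y_n;  k2=λ(1+3/5z)y_n ⇒ h·k2=z(1+3/5z)y_n
  y_{n+1}/y_n = 1 + z(1+3/5z) = 1 + z + 3/5z²
  so R(z) = 1 + z + 3/5z².

Find x<0 with |R(x)|<1.
x=-1.07: |R|=0.6169
R=1: x+3/5x²=0 ⇒ x=−5/3=-1.6667; min R=1−1/(4·3/5)=0.5833>−1
Confirm numerically:
  x=-1.080: |R|=0.61984 <1
  x=-1.046: |R|=0.61047 <1
  x=-0.958: |R|=0.59266 <1
  x=-0.883: |R|=0.58481 <1
  x=-1.916: |R|=1.28663 >1
  x=-1.841: |R|=1.19257 >1
So |R|<1 on (-1.6667, 0).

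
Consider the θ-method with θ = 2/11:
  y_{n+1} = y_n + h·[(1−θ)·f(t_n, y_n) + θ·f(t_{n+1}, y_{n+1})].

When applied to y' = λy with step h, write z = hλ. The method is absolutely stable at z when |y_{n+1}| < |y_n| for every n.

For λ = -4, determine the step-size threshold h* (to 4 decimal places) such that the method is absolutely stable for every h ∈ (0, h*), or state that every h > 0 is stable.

(-3.1429,0); λ=-4 ⇒ h* = (22/7)/4 = 0.7857.

On y'=λy, z=hλ:
  y_{n+1} = y_n + z·[9/11·y_n + 2/11·y_{n+1}] ⇒ (1 − 2/11z)y_{n+1} = (1 + 9/11z)y_n
  so R(z) = (1 + 9/11z)/(1 − 2/11z).

Need |R(x)|<1, x<0.
x=-1.54: |R|=0.2031
R=−1: 1+9/11x = −1+2/11x ⇒ -7/11x=2 ⇒ x=2/(-7/11)=-3.1429
Confirm numerically:
  x=-2.593: |R|=0.76220 <1
  x=-2.440: |R|=0.69018 <1
  x=-2.378: |R|=0.66019 <1
  x=-2.307: |R|=0.62527 <1
  x=-3.579: |R|=1.16814 >1
  x=-3.230: |R|=1.03494 >1
  x=-3.226: |R|=1.03335 >1
So |R|<1 on (-3.1429, 0).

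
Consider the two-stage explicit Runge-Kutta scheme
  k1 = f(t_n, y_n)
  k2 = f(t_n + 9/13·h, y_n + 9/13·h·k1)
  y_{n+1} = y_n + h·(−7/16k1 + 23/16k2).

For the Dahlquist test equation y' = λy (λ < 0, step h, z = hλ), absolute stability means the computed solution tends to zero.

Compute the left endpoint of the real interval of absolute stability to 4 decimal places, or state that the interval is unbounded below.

z* = -1.0048.

With y'=λy (z=hλ):
  k1=λy_n ⇒ h·k1=z·y_n;  k2=λ(1+9/13z)y_n ⇒ h·k2=z(1+9/13z)y_n
  y_{n+1}/y_n = 1 − 7/16z + 23/16z(1+9/13z) = 1 + z + 207/208z²
  so R(z) = 1 + z + 207/208z².

Find x<0 with |R(x)|<1.
x=-0.93: |R|=0.9307
R=1: x+207/208x²=0 ⇒ x=−208/207=-1.0048; min R=1−1/(4·207/208)=0.7488>−1
Confirm numerically:
  x=-0.913: |R|=0.91656 <1
  x=-0.619: |R|=0.76232 <1
  x=-0.570: |R|=0.75334 <1
  x=-1.512: |R|=1.76315 >1
  x=-1.267: |R|=1.33057 >1
  x=-1.089: |R|=1.09122 >1
Interval (-1.0048, 0).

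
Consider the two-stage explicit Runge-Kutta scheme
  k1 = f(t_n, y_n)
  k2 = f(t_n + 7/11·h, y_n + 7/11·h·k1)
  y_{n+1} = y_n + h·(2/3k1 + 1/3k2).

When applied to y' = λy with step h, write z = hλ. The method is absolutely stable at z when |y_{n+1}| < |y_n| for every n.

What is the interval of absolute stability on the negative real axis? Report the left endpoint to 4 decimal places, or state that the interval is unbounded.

(-4.7143, 0).

With y'=λy (z=hλ):
  k1=λy_n ⇒ h·k1=z·y_n;  k2=λ(1+7/11z)y_n ⇒ h·k2=z(1+7/11z)y_n
  y_{n+1}/y_n = 1 + 2/3z + 1/3z(1+7/11z) = 1 + z + 7/33z²
  R(z) = 1 + z + 7/33z².

Boundary: |R(x)|=1, x<0.
x=-0.92: |R|=0.2595
R=1: x+7/33x²=0 ⇒ x=−33/7=-4.7143; min R=1−1/(4·7/33)=-0.1786>−1
Confirm numerically:
  x=-4.646: |R|=0.93270 <1
  x=-2.747: |R|=0.14633 <1
  x=-1.954: |R|=0.14410 <1
  x=-5.087: |R|=1.40218 >1
  x=-4.801: |R|=1.08831 >1
Stable set (-4.7143, 0).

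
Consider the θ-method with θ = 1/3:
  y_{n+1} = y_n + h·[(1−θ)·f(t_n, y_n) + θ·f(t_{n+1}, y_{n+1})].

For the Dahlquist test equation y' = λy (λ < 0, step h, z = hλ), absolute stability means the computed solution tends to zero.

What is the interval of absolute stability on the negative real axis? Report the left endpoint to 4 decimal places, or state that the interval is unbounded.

With y'=λy (z=hλ):
  y_{n+1} = y_n + z·[2/3·y_n + 1/3·y_{n+1}] ⇒ (1 − 1/3z)y_{n+1} = (1 + 2/3z)y_n
  so R(z) = (1 + 2/3z)/(1 − 1/3z).

Need |R(x)|<1, x<0.
x=-1.4: |R|=0.0455
R=−1: 1+2/3x = −1+1/3x ⇒ -1/3x=2 ⇒ x=2/(-1/3)=-6.0000
Confirm numerically:
  x=-5.371: |R|=0.92486 <1
  x=-4.360: |R|=0.77717 <1
  x=-3.896: |R|=0.69490 <1
  x=-2.851: |R|=0.46180 <1
  x=-6.460: |R|=1.04863 >1
  x=-6.247: |R|=1.02671 >1
  x=-6.195: |R|=1.02121 >1
Interval (-6.0000, 0).

z∈(-6.0000,0).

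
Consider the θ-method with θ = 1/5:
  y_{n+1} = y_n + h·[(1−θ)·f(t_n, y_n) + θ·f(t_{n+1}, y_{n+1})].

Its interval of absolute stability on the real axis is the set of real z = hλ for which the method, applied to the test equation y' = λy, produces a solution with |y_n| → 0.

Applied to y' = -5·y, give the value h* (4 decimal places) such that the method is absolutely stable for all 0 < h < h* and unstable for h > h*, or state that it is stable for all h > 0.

With y'=λy (z=hλ):
  y_{n+1} = y_n + z·[4/5·y_n + 1/5·y_{n+1}] ⇒ (1 − 1/5z)y_{n+1} = (1 + 4/5z)y_n
  Hence R(z) = (1 + 4/5z)/(1 − 1/5z).

Need |R(x)|<1, x<0.
x=-0.6: |R|=0.4643
R=−1: 1+4/5x = −1+1/5x ⇒ -3/5x=2 ⇒ x=2/(-3/5)=-3.3333
Confirm numerically:
  x=-2.840: |R|=0.81122 <1
  x=-2.148: |R|=0.50252 <1
  x=-1.719: |R|=0.27921 <1
  x=-3.768: |R|=1.14872 >1
  x=-3.605: |R|=1.09471 >1
  x=-3.496: |R|=1.05744 >1
So |R|<1 on (-3.3333, 0).

(-3.3333,0); λ=-5 ⇒ h* = (10/3)/5 = 0.6667.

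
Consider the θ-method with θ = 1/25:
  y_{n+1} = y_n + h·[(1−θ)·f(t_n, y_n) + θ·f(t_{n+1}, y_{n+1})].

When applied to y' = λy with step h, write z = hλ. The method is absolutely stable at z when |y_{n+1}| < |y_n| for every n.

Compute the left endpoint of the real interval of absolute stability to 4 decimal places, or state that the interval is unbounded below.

z* = -2.1739.

Test eqn y'=λy, z=hλ:
  y_{n+1} = y_n + z·[24/25·y_n + 1/25·y_{n+1}] ⇒ (1 − 1/25z)y_{n+1} = (1 + 24/25z)y_n
  Hence R(z) = (1 + 24/25z)/(1 − 1/25z).

Need |R(x)|<1, x<0.
x=-1.52: |R|=0.4329
R=−1: 1+24/25x = −1+1/25x ⇒ -23/25x=2 ⇒ x=2/(-23/25)=-2.1739
Confirm numerically:
  x=-1.763: |R|=0.64686 <1
  x=-1.412: |R|=0.33651 <1
  x=-1.195: |R|=0.14048 <1
  x=-2.421: |R|=1.20725 >1
  x=-2.368: |R|=1.16311 >1
Interval (-2.1739, 0).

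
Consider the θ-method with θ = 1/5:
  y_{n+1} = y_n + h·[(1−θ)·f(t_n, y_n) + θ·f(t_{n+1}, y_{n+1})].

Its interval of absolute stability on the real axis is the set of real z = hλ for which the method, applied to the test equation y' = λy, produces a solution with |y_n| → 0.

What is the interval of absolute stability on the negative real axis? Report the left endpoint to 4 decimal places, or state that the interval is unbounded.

z∈(-3.3333,0).

Test eqn y'=λy, z=hλ:
  y_{n+1} = y_n + z·[4/5·y_n + 1/5·y_{n+1}] ⇒ (1 − 1/5z)y_{n+1} = (1 + 4/5z)y_n
  ⇒ R(z) = (1 + 4/5z)/(1 − 1/5z).

Find x<0 with |R(x)|<1.
x=-0.74: |R|=0.3554
R=−1: 1+4/5x = −1+1/5x ⇒ -3/5x=2 ⇒ x=2/(-3/5)=-3.3333
Confirm numerically:
  x=-2.015: |R|=0.43621 <1
  x=-1.973: |R|=0.41474 <1
  x=-1.543: |R|=0.17912 <1
  x=-3.767: |R|=1.14840 >1
  x=-3.674: |R|=1.11782 >1
  x=-3.440: |R|=1.03791 >1
Stable set (-3.3333, 0).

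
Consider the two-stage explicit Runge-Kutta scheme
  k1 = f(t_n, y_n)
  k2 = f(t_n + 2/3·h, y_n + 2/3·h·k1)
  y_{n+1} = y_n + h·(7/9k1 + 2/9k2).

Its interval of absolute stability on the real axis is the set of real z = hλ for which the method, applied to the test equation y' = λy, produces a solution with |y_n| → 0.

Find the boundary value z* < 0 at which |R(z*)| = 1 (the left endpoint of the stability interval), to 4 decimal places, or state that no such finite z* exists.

z* = -6.7500.

With y'=λy (z=hλ):
  k1=λy_n ⇒ h·k1=z·y_n;  k2=λ(1+2/3z)y_n ⇒ h·k2=z(1+2/3z)y_n
  y_{n+1}/y_n = 1 + 7/9z + 2/9z(1+2/3z) = 1 + z + 4/27z²
  R(z) = 1 + z + 4/27z².

Need |R(x)|<1, x<0.
x=-0.74: |R|=0.3411
R=1: x+4/27x²=0 ⇒ x=−27/4=-6.7500; min R=1−1/(4·4/27)=-0.6875>−1
Confirm numerically:
  x=-6.690: |R|=0.94053 <1
  x=-6.603: |R|=0.85620 <1
  x=-4.732: |R|=0.41469 <1
  x=-4.093: |R|=0.61113 <1
  x=-7.043: |R|=1.30572 >1
  x=-6.816: |R|=1.06665 >1
Interval (-6.7500, 0).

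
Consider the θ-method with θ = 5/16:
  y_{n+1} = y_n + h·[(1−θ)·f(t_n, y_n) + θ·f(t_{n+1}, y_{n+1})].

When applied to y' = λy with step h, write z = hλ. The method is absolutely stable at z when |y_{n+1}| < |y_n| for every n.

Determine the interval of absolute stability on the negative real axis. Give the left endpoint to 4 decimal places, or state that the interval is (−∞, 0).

(-5.3333, 0).

With y'=λy (z=hλ):
  y_{n+1} = y_n + z·[11/16·y_n + 5/16·y_{n+1}] ⇒ (1 − 5/16z)y_{n+1} = (1 + 11/16z)y_n
  R(z) = (1 + 11/16z)/(1 − 5/16z).

Need |R(x)|<1, x<0.
x=-1.36: |R|=0.0456
R=−1: 1+11/16x = −1+5/16x ⇒ -3/8x=2 ⇒ x=2/(-3/8)=-5.3333
Confirm numerically:
  x=-5.307: |R|=0.99629 <1
  x=-3.233: |R|=0.60821 <1
  x=-3.117: |R|=0.57898 <1
  x=-2.474: |R|=0.39528 <1
  x=-5.540: |R|=1.02838 >1
  x=-5.445: |R|=1.01550 >1
Stable set (-5.3333, 0).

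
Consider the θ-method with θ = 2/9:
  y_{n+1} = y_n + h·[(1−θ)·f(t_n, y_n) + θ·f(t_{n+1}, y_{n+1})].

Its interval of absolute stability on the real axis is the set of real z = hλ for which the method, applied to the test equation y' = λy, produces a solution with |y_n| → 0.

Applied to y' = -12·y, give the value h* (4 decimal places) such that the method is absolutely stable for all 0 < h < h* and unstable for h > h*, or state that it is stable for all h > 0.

With y'=λy (z=hλ):
  y_{n+1} = y_n + z·[7/9·y_n + 2/9·y_{n+1}] ⇒ (1 − 2/9z)y_{n+1} = (1 + 7/9z)y_n
  so R(z) = (1 + 7/9z)/(1 − 2/9z).

Boundary: |R(x)|=1, x<0.
x=-0.51: |R|=0.5419
R=−1: 1+7/9x = −1+2/9x ⇒ -5/9x=2 ⇒ x=2/(-5/9)=-3.6000
Confirm numerically:
  x=-3.081: |R|=0.82885 <1
  x=-2.788: |R|=0.72146 <1
  x=-2.711: |R|=0.69179 <1
  x=-3.823: |R|=1.06698 >1
  x=-3.729: |R|=1.03919 >1
  x=-3.669: |R|=1.02112 >1
So |R|<1 on (-3.6000, 0).

(-3.6000,0); λ=-12 ⇒ h* = (18/5)/12 = 0.3000.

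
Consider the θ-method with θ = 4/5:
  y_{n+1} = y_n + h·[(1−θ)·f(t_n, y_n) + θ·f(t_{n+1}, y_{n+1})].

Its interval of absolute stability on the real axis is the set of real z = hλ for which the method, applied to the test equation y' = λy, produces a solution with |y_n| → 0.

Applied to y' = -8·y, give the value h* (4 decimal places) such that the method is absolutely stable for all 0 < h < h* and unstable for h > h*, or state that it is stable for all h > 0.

With y'=λy (z=hλ):
  y_{n+1} = y_n + z·[1/5·y_n + 4/5·y_{n+1}] ⇒ (1 − 4/5z)y_{n+1} = (1 + 1/5z)y_n
  so R(z) = (1 + 1/5z)/(1 − 4/5z).

Need |R(x)|<1, x<0.
x=-1.11: |R|=0.4121
x=-2: |R|=0.2308
x=-10: |R|=0.1111
x=-100: |R|=0.2346
θ=4/5≥1/2 ⇒ |1+1/5x|<|1−4/5x| ∀x<0 ⇒ stable on all of ℝ⁻.

interval (−∞, 0). Any h>0 works for λ=-8.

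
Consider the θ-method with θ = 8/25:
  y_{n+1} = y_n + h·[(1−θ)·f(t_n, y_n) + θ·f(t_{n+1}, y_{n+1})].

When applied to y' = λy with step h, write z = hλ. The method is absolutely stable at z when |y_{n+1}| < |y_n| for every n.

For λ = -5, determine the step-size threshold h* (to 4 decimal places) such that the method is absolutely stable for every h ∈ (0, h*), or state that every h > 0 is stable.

(-5.5556,0); λ=-5 ⇒ h* = (50/9)/5 = 1.1111.

With y'=λy (z=hλ):
  y_{n+1} = y_n + z·[17/25·y_n + 8/25·y_{n+1}] ⇒ (1 − 8/25z)y_{n+1} = (1 + 17/25z)y_n
  R(z) = (1 + 17/25z)/(1 − 8/25z).

Need |R(x)|<1, x<0.
x=-0.9: |R|=0.3012
R=−1: 1+17/25x = −1+8/25x ⇒ -9/25x=2 ⇒ x=2/(-9/25)=-5.5556
Confirm numerically:
  x=-5.152: |R|=0.94515 <1
  x=-3.217: |R|=0.58517 <1
  x=-3.038: |R|=0.54044 <1
  x=-6.086: |R|=1.06479 >1
  x=-5.846: |R|=1.03642 >1
Stable set (-5.5556, 0).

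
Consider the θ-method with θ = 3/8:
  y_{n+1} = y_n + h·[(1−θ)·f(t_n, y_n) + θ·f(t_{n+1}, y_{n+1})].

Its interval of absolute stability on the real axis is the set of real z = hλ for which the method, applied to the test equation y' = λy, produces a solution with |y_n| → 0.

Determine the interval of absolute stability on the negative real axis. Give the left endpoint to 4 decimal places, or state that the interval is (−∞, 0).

On y'=λy, z=hλ:
  y_{n+1} = y_n + z·[5/8·y_n + 3/8·y_{n+1}] ⇒ (1 − 3/8z)y_{n+1} = (1 + 5/8z)y_n
  R(z) = (1 + 5/8z)/(1 − 3/8z).

Find x<0 with |R(x)|<1.
x=-0.33: |R|=0.7063
R=−1: 1+5/8x = −1+3/8x ⇒ -1/4x=2 ⇒ x=2/(-1/4)=-8.0000
Confirm numerically:
  x=-7.048: |R|=0.93467 <1
  x=-6.171: |R|=0.86203 <1
  x=-4.950: |R|=0.73304 <1
  x=-4.781: |R|=0.71186 <1
  x=-8.466: |R|=1.02791 >1
  x=-8.317: |R|=1.01924 >1
  x=-8.213: |R|=1.01305 >1
Interval (-8.0000, 0).

z∈(-8.0000,0).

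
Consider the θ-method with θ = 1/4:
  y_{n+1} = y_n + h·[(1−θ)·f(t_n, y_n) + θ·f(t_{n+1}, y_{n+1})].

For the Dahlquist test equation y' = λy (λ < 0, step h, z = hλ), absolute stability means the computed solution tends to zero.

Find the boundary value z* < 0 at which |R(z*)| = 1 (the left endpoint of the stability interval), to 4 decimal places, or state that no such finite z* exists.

z* = -4.0000.

On y'=λy, z=hλ:
  y_{n+1} = y_n + z·[3/4·y_n + 1/4·y_{n+1}] ⇒ (1 − 1/4z)y_{n+1} = (1 + 3/4z)y_n
  ⇒ R(z) = (1 + 3/4z)/(1 − 1/4z).

Solve |R(x)|<1 on ℝ⁻.
x=-1.17: |R|=0.0948
R=−1: 1+3/4x = −1+1/4x ⇒ -1/2x=2 ⇒ x=2/(-1/2)=-4.0000
Confirm numerically:
  x=-3.403: |R|=0.83871 <1
  x=-2.579: |R|=0.56802 <1
  x=-2.304: |R|=0.46193 <1
  x=-1.689: |R|=0.18755 <1
  x=-4.525: |R|=1.12317 >1
  x=-4.249: |R|=1.06037 >1
  x=-4.050: |R|=1.01242 >1
Interval (-4.0000, 0).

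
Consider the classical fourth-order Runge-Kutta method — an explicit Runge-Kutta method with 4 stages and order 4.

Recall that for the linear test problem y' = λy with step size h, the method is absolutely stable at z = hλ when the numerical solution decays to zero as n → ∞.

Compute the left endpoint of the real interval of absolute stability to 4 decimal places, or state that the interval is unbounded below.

With y'=λy (z=hλ):
  order 4, 4-stage ⇒ R(z)=1+z+z^2/2+z^3/6+z^4/24
  (e.g. R(-0.37)=0.69079, |R|=0.69079)

Find x<0 with |R(x)|<1.
x=-0.37: |R|=0.6908
|R(-1.92)|=0.3098 |R(-1.51)|=0.2728 |R(-0.93)|=0.3996
Bisect:
  x_lo=-3.3047 |R|=2.1102  x_hi=-0.2918 |R|=0.7469
  mid=-1.79826 |R|=0.28514 →hi
  mid=-2.55147 |R|=0.70102 →hi
  mid=-2.92807 |R|=1.23749 →lo
  mid=-2.73977 |R|=0.93351 →hi
  mid=-2.83392 |R|=1.07582 →lo
  mid=-2.78684 |R|=1.00234 →lo
  mid=-2.76331 |R|=0.96735 →hi
  ...
  [-2.78537,-2.78519] ⇒ x*=-2.7853
Stable set (-2.7853, 0).

left endpoint -2.7853.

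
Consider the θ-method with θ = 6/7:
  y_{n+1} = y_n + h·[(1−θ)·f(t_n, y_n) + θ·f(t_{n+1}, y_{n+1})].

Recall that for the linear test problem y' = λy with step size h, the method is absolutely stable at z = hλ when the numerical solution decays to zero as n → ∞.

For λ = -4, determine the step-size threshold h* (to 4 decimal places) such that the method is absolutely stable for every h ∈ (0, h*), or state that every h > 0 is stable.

With y'=λy (z=hλ):
  y_{n+1} = y_n + z·[1/7·y_n + 6/7·y_{n+1}] ⇒ (1 − 6/7z)y_{n+1} = (1 + 1/7z)y_n
  so R(z) = (1 + 1/7z)/(1 − 6/7z).

Boundary: |R(x)|=1, x<0.
x=-1.58: |R|=0.3289
x=-2: |R|=0.2632
x=-10: |R|=0.0448
x=-100: |R|=0.1532
θ=6/7≥1/2 ⇒ |1+1/7x|<|1−6/7x| ∀x<0 ⇒ stable on all of ℝ⁻.

interval (−∞, 0). Any h>0 works for λ=-4.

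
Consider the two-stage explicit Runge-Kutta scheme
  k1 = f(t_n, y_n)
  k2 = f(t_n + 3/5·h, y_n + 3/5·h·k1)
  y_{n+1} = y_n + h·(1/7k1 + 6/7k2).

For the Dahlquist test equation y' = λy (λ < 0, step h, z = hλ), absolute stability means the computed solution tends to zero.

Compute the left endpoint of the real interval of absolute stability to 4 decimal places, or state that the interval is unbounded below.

With y'=λy (z=hλ):
  k1=λy_n ⇒ h·k1=z·y_n;  k2=λ(1+3/5z)y_n ⇒ h·k2=z(1+3/5z)y_n
  y_{n+1}/y_n = 1 + 1/7z + 6/7z(1+3/5z) = 1 + z + 18/35z²
  Hence R(z) = 1 + z + 18/35z².

Find x<0 with |R(x)|<1.
x=-1.61: |R|=0.7231
R=1: x+18/35x²=0 ⇒ x=−35/18=-1.9444; min R=1−1/(4·18/35)=0.5139>−1
Confirm numerically:
  x=-1.885: |R|=0.94237 <1
  x=-1.398: |R|=0.60712 <1
  x=-0.826: |R|=0.52488 <1
  x=-2.505: |R|=1.72216 >1
  x=-2.374: |R|=1.52445 >1
Stable set (-1.9444, 0).

left endpoint -1.9444.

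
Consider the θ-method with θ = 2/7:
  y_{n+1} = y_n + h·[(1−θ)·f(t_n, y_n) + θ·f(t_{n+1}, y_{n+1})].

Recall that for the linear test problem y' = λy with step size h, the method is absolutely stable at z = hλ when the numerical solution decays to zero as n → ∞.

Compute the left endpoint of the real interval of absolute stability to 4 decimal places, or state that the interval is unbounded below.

On y'=λy, z=hλ:
  y_{n+1} = y_n + z·[5/7·y_n + 2/7·y_{n+1}] ⇒ (1 − 2/7z)y_{n+1} = (1 + 5/7z)y_n
  so R(z) = (1 + 5/7z)/(1 − 2/7z).

Boundary: |R(x)|=1, x<0.
x=-0.37: |R|=0.6654
R=−1: 1+5/7x = −1+2/7x ⇒ -3/7x=2 ⇒ x=2/(-3/7)=-4.6667
Confirm numerically:
  x=-3.265: |R|=0.68921 <1
  x=-2.716: |R|=0.52928 <1
  x=-2.430: |R|=0.43423 <1
  x=-2.323: |R|=0.39627 <1
  x=-5.213: |R|=1.09405 >1
  x=-5.161: |R|=1.08561 >1
  x=-5.142: |R|=1.08250 >1
Stable set (-4.6667, 0).

left endpoint -4.6667.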